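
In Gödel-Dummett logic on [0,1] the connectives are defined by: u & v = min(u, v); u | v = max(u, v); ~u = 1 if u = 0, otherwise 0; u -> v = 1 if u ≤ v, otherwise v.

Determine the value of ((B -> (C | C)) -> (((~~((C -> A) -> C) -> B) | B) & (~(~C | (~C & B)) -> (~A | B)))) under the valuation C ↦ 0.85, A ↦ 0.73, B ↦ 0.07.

(C | C) = max(0.85, 0.85) = 0.85
(B -> (C | C)): 0.07 ≤ 0.85, so result = 1
(C -> A): 0.85 > 0.73, so result = 0.73
((C -> A) -> C): 0.73 ≤ 0.85, so result = 1
~((C -> A) -> C): Gödel ¬ of 1 = 0 (operand ≠ 0)
~~((C -> A) -> C): Gödel ¬ of 0 = 1 (operand is 0)
(~~((C -> A) -> C) -> B): 1 > 0.07, so result = 0.07
((~~((C -> A) -> C) -> B) | B) = max(0.07, 0.07) = 0.07
~C: Gödel ¬ of 0.85 = 0 (operand ≠ 0)
~C: Gödel ¬ of 0.85 = 0 (operand ≠ 0)
(~C & B) = min(0, 0.07) = 0
(~C | (~C & B)) = max(0, 0) = 0
~(~C | (~C & B)): Gödel ¬ of 0 = 1 (operand is 0)
~A: Gödel ¬ of 0.73 = 0 (operand ≠ 0)
(~A | B) = max(0, 0.07) = 0.07
(~(~C | (~C & B)) -> (~A | B)): 1 > 0.07, so result = 0.07
(((~~((C -> A) -> C) -> B) | B) & (~(~C | (~C & B)) -> (~A | B))) = min(0.07, 0.07) = 0.07
((B -> (C | C)) -> (((~~((C -> A) -> C) -> B) | B) & (~(~C | (~C & B)) -> (~A | B)))): 1 > 0.07, so result = 0.07

0.07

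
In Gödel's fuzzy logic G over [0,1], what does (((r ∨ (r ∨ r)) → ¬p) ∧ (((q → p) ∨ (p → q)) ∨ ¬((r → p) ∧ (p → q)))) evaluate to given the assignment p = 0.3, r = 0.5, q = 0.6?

0.00

(r ∨ r) = max(0.5, 0.5) = 0.5
(r ∨ (r ∨ r)) = max(0.5, 0.5) = 0.5
¬p: Gödel ¬ of 0.3 = 0 (operand ≠ 0)
((r ∨ (r ∨ r)) → ¬p): 0.5 > 0, so result = 0
(q → p): 0.6 > 0.3, so result = 0.3
(p → q): 0.3 ≤ 0.6, so result = 1
((q → p) ∨ (p → q)) = max(0.3, 1) = 1
(r → p): 0.5 > 0.3, so result = 0.3
(p → q): 0.3 ≤ 0.6, so result = 1
((r → p) ∧ (p → q)) = min(0.3, 1) = 0.3
¬((r → p) ∧ (p → q)): Gödel ¬ of 0.3 = 0 (operand ≠ 0)
(((q → p) ∨ (p → q)) ∨ ¬((r → p) ∧ (p → q))) = max(1, 0) = 1
(((r ∨ (r ∨ r)) → ¬p) ∧ (((q → p) ∨ (p → q)) ∨ ¬((r → p) ∧ (p → q)))) = min(0, 1) = 0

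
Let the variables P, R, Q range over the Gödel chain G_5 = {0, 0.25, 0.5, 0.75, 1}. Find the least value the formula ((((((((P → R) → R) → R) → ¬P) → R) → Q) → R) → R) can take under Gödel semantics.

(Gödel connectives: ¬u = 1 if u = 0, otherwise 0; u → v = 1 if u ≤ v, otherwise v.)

The minimum is attained at P = 0, R = 0.25, Q = 0:
  (P → R): 0 ≤ 0.25, so result = 1
  ((P → R) → R): 1 > 0.25, so result = 0.25
  (((P → R) → R) → R): 0.25 ≤ 0.25, so result = 1
  ¬P: Gödel ¬ of 0 = 1 (operand is 0)
  ((((P → R) → R) → R) → ¬P): 1 ≤ 1, so result = 1
  (((((P → R) → R) → R) → ¬P) → R): 1 > 0.25, so result = 0.25
  ((((((P → R) → R) → R) → ¬P) → R) → Q): 0.25 > 0, so result = 0
  (((((((P → R) → R) → R) → ¬P) → R) → Q) → R): 0 ≤ 0.25, so result = 1
  ((((((((P → R) → R) → R) → ¬P) → R) → Q) → R) → R): 1 > 0.25, so result = 0.25
Checking all 125 assignments confirms none give a value below 0.25.

0.25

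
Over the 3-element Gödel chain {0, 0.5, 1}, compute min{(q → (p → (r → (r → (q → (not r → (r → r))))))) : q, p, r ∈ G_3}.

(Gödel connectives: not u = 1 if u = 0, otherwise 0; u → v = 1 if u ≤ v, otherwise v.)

Every assignment gives 1. For instance at q = 0, p = 0, r = 0:
  not r: Gödel ¬ of 0 = 1 (operand is 0)
  (r → r): 0 ≤ 0, so result = 1
  (not r → (r → r)): 1 ≤ 1, so result = 1
  (q → (not r → (r → r))): 0 ≤ 1, so result = 1
  (r → (q → (not r → (r → r)))): 0 ≤ 1, so result = 1
  (r → (r → (q → (not r → (r → r))))): 0 ≤ 1, so result = 1
  (p → (r → (r → (q → (not r → (r → r)))))): 0 ≤ 1, so result = 1
  (q → (p → (r → (r → (q → (not r → (r → r))))))): 0 ≤ 1, so result = 1
All 27 assignments give value 1 — the formula is a G_3-tautology.

1.00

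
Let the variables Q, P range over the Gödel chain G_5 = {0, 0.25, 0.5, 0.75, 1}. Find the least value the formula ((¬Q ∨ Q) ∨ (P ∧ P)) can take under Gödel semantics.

The minimum is attained at Q = 0.25, P = 0:
  ¬Q: Gödel ¬ of 0.25 = 0 (operand ≠ 0)
  (¬Q ∨ Q) = max(0, 0.25) = 0.25
  (P ∧ P) = min(0, 0) = 0
  ((¬Q ∨ Q) ∨ (P ∧ P)) = max(0.25, 0) = 0.25
Checking all 25 assignments confirms none give a value below 0.25.

0.25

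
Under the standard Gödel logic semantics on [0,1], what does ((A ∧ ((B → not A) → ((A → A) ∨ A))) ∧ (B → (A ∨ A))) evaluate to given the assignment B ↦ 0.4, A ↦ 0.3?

not A: Gödel ¬ of 0.3 = 0 (operand ≠ 0)
(B → not A): 0.4 > 0, so result = 0
(A → A): 0.3 ≤ 0.3, so result = 1
((A → A) ∨ A) = max(1, 0.3) = 1
((B → not A) → ((A → A) ∨ A)): 0 ≤ 1, so result = 1
(A ∧ ((B → not A) → ((A → A) ∨ A))) = min(0.3, 1) = 0.3
(A ∨ A) = max(0.3, 0.3) = 0.3
(B → (A ∨ A)): 0.4 > 0.3, so result = 0.3
((A ∧ ((B → not A) → ((A → A) ∨ A))) ∧ (B → (A ∨ A))) = min(0.3, 0.3) = 0.3

0.30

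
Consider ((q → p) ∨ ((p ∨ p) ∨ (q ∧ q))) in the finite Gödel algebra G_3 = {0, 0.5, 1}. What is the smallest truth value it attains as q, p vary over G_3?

0.50

The minimum is attained at q = 0.5, p = 0:
  (q → p): 0.5 > 0, so result = 0
  (p ∨ p) = max(0, 0) = 0
  (q ∧ q) = min(0.5, 0.5) = 0.5
  ((p ∨ p) ∨ (q ∧ q)) = max(0, 0.5) = 0.5
  ((q → p) ∨ ((p ∨ p) ∨ (q ∧ q))) = max(0, 0.5) = 0.5
Checking all 9 assignments confirms none give a value below 0.50.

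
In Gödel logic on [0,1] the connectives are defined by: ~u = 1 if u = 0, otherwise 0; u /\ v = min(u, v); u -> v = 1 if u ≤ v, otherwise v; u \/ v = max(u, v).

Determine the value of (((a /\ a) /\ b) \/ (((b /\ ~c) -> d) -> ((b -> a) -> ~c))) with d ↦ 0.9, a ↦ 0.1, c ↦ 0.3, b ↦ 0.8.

0.10

(a /\ a) = min(0.1, 0.1) = 0.1
((a /\ a) /\ b) = min(0.1, 0.8) = 0.1
~c: Gödel ¬ of 0.3 = 0 (operand ≠ 0)
(b /\ ~c) = min(0.8, 0) = 0
((b /\ ~c) -> d): 0 ≤ 0.9, so result = 1
(b -> a): 0.8 > 0.1, so result = 0.1
~c: Gödel ¬ of 0.3 = 0 (operand ≠ 0)
((b -> a) -> ~c): 0.1 > 0, so result = 0
(((b /\ ~c) -> d) -> ((b -> a) -> ~c)): 1 > 0, so result = 0
(((a /\ a) /\ b) \/ (((b /\ ~c) -> d) -> ((b -> a) -> ~c))) = max(0.1, 0) = 0.1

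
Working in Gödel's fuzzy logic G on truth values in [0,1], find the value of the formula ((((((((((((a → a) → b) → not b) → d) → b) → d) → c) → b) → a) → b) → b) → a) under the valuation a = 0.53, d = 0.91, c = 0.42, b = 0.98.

(a → a): 0.53 ≤ 0.53, so result = 1
((a → a) → b): 1 > 0.98, so result = 0.98
not b: Gödel ¬ of 0.98 = 0 (operand ≠ 0)
(((a → a) → b) → not b): 0.98 > 0, so result = 0
((((a → a) → b) → not b) → d): 0 ≤ 0.91, so result = 1
(((((a → a) → b) → not b) → d) → b): 1 > 0.98, so result = 0.98
((((((a → a) → b) → not b) → d) → b) → d): 0.98 > 0.91, so result = 0.91
(((((((a → a) → b) → not b) → d) → b) → d) → c): 0.91 > 0.42, so result = 0.42
((((((((a → a) → b) → not b) → d) → b) → d) → c) → b): 0.42 ≤ 0.98, so result = 1
(((((((((a → a) → b) → not b) → d) → b) → d) → c) → b) → a): 1 > 0.53, so result = 0.53
((((((((((a → a) → b) → not b) → d) → b) → d) → c) → b) → a) → b): 0.53 ≤ 0.98, so result = 1
(((((((((((a → a) → b) → not b) → d) → b) → d) → c) → b) → a) → b) → b): 1 > 0.98, so result = 0.98
((((((((((((a → a) → b) → not b) → d) → b) → d) → c) → b) → a) → b) → b) → a): 0.98 > 0.53, so result = 0.53

0.53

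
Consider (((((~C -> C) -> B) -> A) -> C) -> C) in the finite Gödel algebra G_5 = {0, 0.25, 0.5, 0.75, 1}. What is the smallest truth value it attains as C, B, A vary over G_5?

0.00

The minimum is attained at C = 0, B = 0, A = 0:
  ~C: Gödel ¬ of 0 = 1 (operand is 0)
  (~C -> C): 1 > 0, so result = 0
  ((~C -> C) -> B): 0 ≤ 0, so result = 1
  (((~C -> C) -> B) -> A): 1 > 0, so result = 0
  ((((~C -> C) -> B) -> A) -> C): 0 ≤ 0, so result = 1
  (((((~C -> C) -> B) -> A) -> C) -> C): 1 > 0, so result = 0
Checking all 125 assignments confirms none give a value below 0.00.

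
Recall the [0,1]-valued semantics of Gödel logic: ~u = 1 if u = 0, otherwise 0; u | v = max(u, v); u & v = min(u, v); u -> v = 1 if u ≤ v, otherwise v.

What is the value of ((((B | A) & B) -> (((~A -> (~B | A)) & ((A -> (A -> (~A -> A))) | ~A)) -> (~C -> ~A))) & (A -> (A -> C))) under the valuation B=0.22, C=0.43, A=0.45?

(B | A) = max(0.22, 0.45) = 0.45
((B | A) & B) = min(0.45, 0.22) = 0.22
~A: Gödel ¬ of 0.45 = 0 (operand ≠ 0)
~B: Gödel ¬ of 0.22 = 0 (operand ≠ 0)
(~B | A) = max(0, 0.45) = 0.45
(~A -> (~B | A)): 0 ≤ 0.45, so result = 1
~A: Gödel ¬ of 0.45 = 0 (operand ≠ 0)
(~A -> A): 0 ≤ 0.45, so result = 1
(A -> (~A -> A)): 0.45 ≤ 1, so result = 1
(A -> (A -> (~A -> A))): 0.45 ≤ 1, so result = 1
~A: Gödel ¬ of 0.45 = 0 (operand ≠ 0)
((A -> (A -> (~A -> A))) | ~A) = max(1, 0) = 1
((~A -> (~B | A)) & ((A -> (A -> (~A -> A))) | ~A)) = min(1, 1) = 1
~C: Gödel ¬ of 0.43 = 0 (operand ≠ 0)
~A: Gödel ¬ of 0.45 = 0 (operand ≠ 0)
(~C -> ~A): 0 ≤ 0, so result = 1
(((~A -> (~B | A)) & ((A -> (A -> (~A -> A))) | ~A)) -> (~C -> ~A)): 1 ≤ 1, so result = 1
(((B | A) & B) -> (((~A -> (~B | A)) & ((A -> (A -> (~A -> A))) | ~A)) -> (~C -> ~A))): 0.22 ≤ 1, so result = 1
(A -> C): 0.45 > 0.43, so result = 0.43
(A -> (A -> C)): 0.45 > 0.43, so result = 0.43
((((B | A) & B) -> (((~A -> (~B | A)) & ((A -> (A -> (~A -> A))) | ~A)) -> (~C -> ~A))) & (A -> (A -> C))) = min(1, 0.43) = 0.43

0.43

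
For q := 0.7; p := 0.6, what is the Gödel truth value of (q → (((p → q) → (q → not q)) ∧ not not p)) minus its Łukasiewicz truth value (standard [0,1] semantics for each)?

-0.90

Gödel evaluation:
  (p → q): 0.6 ≤ 0.7, so result = 1
  not q: Gödel ¬ of 0.7 = 0 (operand ≠ 0)
  (q → not q): 0.7 > 0, so result = 0
  ((p → q) → (q → not q)): 1 > 0, so result = 0
  not p: Gödel ¬ of 0.6 = 0 (operand ≠ 0)
  not not p: Gödel ¬ of 0 = 1 (operand is 0)
  (((p → q) → (q → not q)) ∧ not not p) = min(0, 1) = 0
  (q → (((p → q) → (q → not q)) ∧ not not p)): 0.7 > 0, so result = 0
  Gödel value = 0
Łukasiewicz evaluation:
  (p → q): min(1, 1 − 0.6 + 0.7) = 1
  not q: Łukasiewicz ¬ gives 1 − 0.7 = 0.3
  (q → not q): min(1, 1 − 0.7 + 0.3) = 0.6
  ((p → q) → (q → not q)): min(1, 1 − 1 + 0.6) = 0.6
  not p: Łukasiewicz ¬ gives 1 − 0.6 = 0.4
  not not p: Łukasiewicz ¬ gives 1 − 0.4 = 0.6
  (((p → q) → (q → not q)) ∧ not not p) = min(0.6, 0.6) = 0.6
  (q → (((p → q) → (q → not q)) ∧ not not p)): min(1, 1 − 0.7 + 0.6) = 0.9
  Łukasiewicz value = 0.9
Difference: 0 − 0.9 = -0.90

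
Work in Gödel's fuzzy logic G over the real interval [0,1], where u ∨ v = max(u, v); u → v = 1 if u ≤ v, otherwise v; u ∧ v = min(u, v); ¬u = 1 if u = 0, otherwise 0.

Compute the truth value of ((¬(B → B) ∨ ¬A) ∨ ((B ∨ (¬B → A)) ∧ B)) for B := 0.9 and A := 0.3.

(B → B): 0.9 ≤ 0.9, so result = 1
¬(B → B): Gödel ¬ of 1 = 0 (operand ≠ 0)
¬A: Gödel ¬ of 0.3 = 0 (operand ≠ 0)
(¬(B → B) ∨ ¬A) = max(0, 0) = 0
¬B: Gödel ¬ of 0.9 = 0 (operand ≠ 0)
(¬B → A): 0 ≤ 0.3, so result = 1
(B ∨ (¬B → A)) = max(0.9, 1) = 1
((B ∨ (¬B → A)) ∧ B) = min(1, 0.9) = 0.9
((¬(B → B) ∨ ¬A) ∨ ((B ∨ (¬B → A)) ∧ B)) = max(0, 0.9) = 0.9

0.90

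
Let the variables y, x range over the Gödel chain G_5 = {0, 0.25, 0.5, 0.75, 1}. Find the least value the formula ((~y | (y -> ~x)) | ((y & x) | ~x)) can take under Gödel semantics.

0.25

The minimum is attained at y = 0.25, x = 0.25:
  ~y: Gödel ¬ of 0.25 = 0 (operand ≠ 0)
  ~x: Gödel ¬ of 0.25 = 0 (operand ≠ 0)
  (y -> ~x): 0.25 > 0, so result = 0
  (~y | (y -> ~x)) = max(0, 0) = 0
  (y & x) = min(0.25, 0.25) = 0.25
  ~x: Gödel ¬ of 0.25 = 0 (operand ≠ 0)
  ((y & x) | ~x) = max(0.25, 0) = 0.25
  ((~y | (y -> ~x)) | ((y & x) | ~x)) = max(0, 0.25) = 0.25
Checking all 25 assignments confirms none give a value below 0.25.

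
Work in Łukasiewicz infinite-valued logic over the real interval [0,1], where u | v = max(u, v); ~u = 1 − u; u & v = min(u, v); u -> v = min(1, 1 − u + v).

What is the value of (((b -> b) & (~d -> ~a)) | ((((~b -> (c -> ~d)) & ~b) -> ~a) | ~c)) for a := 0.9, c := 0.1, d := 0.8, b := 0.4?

0.90

(b -> b): min(1, 1 − 0.4 + 0.4) = 1
~d: Łukasiewicz ¬ gives 1 − 0.8 = 0.2
~a: Łukasiewicz ¬ gives 1 − 0.9 = 0.1
(~d -> ~a): min(1, 1 − 0.2 + 0.1) = 0.9
((b -> b) & (~d -> ~a)) = min(1, 0.9) = 0.9
~b: Łukasiewicz ¬ gives 1 − 0.4 = 0.6
~d: Łukasiewicz ¬ gives 1 − 0.8 = 0.2
(c -> ~d): min(1, 1 − 0.1 + 0.2) = 1
(~b -> (c -> ~d)): min(1, 1 − 0.6 + 1) = 1
~b: Łukasiewicz ¬ gives 1 − 0.4 = 0.6
((~b -> (c -> ~d)) & ~b) = min(1, 0.6) = 0.6
~a: Łukasiewicz ¬ gives 1 − 0.9 = 0.1
(((~b -> (c -> ~d)) & ~b) -> ~a): min(1, 1 − 0.6 + 0.1) = 0.5
~c: Łukasiewicz ¬ gives 1 − 0.1 = 0.9
((((~b -> (c -> ~d)) & ~b) -> ~a) | ~c) = max(0.5, 0.9) = 0.9
(((b -> b) & (~d -> ~a)) | ((((~b -> (c -> ~d)) & ~b) -> ~a) | ~c)) = max(0.9, 0.9) = 0.9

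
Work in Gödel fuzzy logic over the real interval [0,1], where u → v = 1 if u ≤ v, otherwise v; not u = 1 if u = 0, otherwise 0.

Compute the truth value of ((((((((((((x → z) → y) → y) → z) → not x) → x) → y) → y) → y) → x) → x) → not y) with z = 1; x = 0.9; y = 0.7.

0.00

(x → z): 0.9 ≤ 1, so result = 1
((x → z) → y): 1 > 0.7, so result = 0.7
(((x → z) → y) → y): 0.7 ≤ 0.7, so result = 1
((((x → z) → y) → y) → z): 1 ≤ 1, so result = 1
not x: Gödel ¬ of 0.9 = 0 (operand ≠ 0)
(((((x → z) → y) → y) → z) → not x): 1 > 0, so result = 0
((((((x → z) → y) → y) → z) → not x) → x): 0 ≤ 0.9, so result = 1
(((((((x → z) → y) → y) → z) → not x) → x) → y): 1 > 0.7, so result = 0.7
((((((((x → z) → y) → y) → z) → not x) → x) → y) → y): 0.7 ≤ 0.7, so result = 1
(((((((((x → z) → y) → y) → z) → not x) → x) → y) → y) → y): 1 > 0.7, so result = 0.7
((((((((((x → z) → y) → y) → z) → not x) → x) → y) → y) → y) → x): 0.7 ≤ 0.9, so result = 1
(((((((((((x → z) → y) → y) → z) → not x) → x) → y) → y) → y) → x) → x): 1 > 0.9, so result = 0.9
not y: Gödel ¬ of 0.7 = 0 (operand ≠ 0)
((((((((((((x → z) → y) → y) → z) → not x) → x) → y) → y) → y) → x) → x) → not y): 0.9 > 0, so result = 0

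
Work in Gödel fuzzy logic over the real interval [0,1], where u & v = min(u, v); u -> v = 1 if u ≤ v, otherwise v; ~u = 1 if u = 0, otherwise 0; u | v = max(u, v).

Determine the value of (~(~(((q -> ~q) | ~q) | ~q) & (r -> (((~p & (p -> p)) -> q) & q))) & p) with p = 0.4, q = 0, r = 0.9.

~q: Gödel ¬ of 0 = 1 (operand is 0)
(q -> ~q): 0 ≤ 1, so result = 1
~q: Gödel ¬ of 0 = 1 (operand is 0)
((q -> ~q) | ~q) = max(1, 1) = 1
~q: Gödel ¬ of 0 = 1 (operand is 0)
(((q -> ~q) | ~q) | ~q) = max(1, 1) = 1
~(((q -> ~q) | ~q) | ~q): Gödel ¬ of 1 = 0 (operand ≠ 0)
~p: Gödel ¬ of 0.4 = 0 (operand ≠ 0)
(p -> p): 0.4 ≤ 0.4, so result = 1
(~p & (p -> p)) = min(0, 1) = 0
((~p & (p -> p)) -> q): 0 ≤ 0, so result = 1
(((~p & (p -> p)) -> q) & q) = min(1, 0) = 0
(r -> (((~p & (p -> p)) -> q) & q)): 0.9 > 0, so result = 0
(~(((q -> ~q) | ~q) | ~q) & (r -> (((~p & (p -> p)) -> q) & q))) = min(0, 0) = 0
~(~(((q -> ~q) | ~q) | ~q) & (r -> (((~p & (p -> p)) -> q) & q))): Gödel ¬ of 0 = 1 (operand is 0)
(~(~(((q -> ~q) | ~q) | ~q) & (r -> (((~p & (p -> p)) -> q) & q))) & p) = min(1, 0.4) = 0.4

0.40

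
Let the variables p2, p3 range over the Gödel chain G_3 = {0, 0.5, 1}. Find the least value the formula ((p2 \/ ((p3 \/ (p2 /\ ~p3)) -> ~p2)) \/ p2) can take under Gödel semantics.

The minimum is attained at p2 = 0.5, p3 = 0:
  ~p3: Gödel ¬ of 0 = 1 (operand is 0)
  (p2 /\ ~p3) = min(0.5, 1) = 0.5
  (p3 \/ (p2 /\ ~p3)) = max(0, 0.5) = 0.5
  ~p2: Gödel ¬ of 0.5 = 0 (operand ≠ 0)
  ((p3 \/ (p2 /\ ~p3)) -> ~p2): 0.5 > 0, so result = 0
  (p2 \/ ((p3 \/ (p2 /\ ~p3)) -> ~p2)) = max(0.5, 0) = 0.5
  ((p2 \/ ((p3 \/ (p2 /\ ~p3)) -> ~p2)) \/ p2) = max(0.5, 0.5) = 0.5
Checking all 9 assignments confirms none give a value below 0.50.

0.50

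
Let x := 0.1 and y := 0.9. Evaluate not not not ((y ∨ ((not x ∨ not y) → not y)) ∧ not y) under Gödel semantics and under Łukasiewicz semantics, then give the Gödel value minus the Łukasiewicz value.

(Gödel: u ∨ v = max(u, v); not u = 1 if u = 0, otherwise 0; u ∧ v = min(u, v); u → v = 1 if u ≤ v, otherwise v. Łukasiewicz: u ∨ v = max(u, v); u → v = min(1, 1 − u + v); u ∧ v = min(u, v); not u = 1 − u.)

Gödel evaluation:
  not x: Gödel ¬ of 0.1 = 0 (operand ≠ 0)
  not y: Gödel ¬ of 0.9 = 0 (operand ≠ 0)
  (not x ∨ not y) = max(0, 0) = 0
  not y: Gödel ¬ of 0.9 = 0 (operand ≠ 0)
  ((not x ∨ not y) → not y): 0 ≤ 0, so result = 1
  (y ∨ ((not x ∨ not y) → not y)) = max(0.9, 1) = 1
  not y: Gödel ¬ of 0.9 = 0 (operand ≠ 0)
  ((y ∨ ((not x ∨ not y) → not y)) ∧ not y) = min(1, 0) = 0
  not ((y ∨ ((not x ∨ not y) → not y)) ∧ not y): Gödel ¬ of 0 = 1 (operand is 0)
  not not ((y ∨ ((not x ∨ not y) → not y)) ∧ not y): Gödel ¬ of 1 = 0 (operand ≠ 0)
  not not not ((y ∨ ((not x ∨ not y) → not y)) ∧ not y): Gödel ¬ of 0 = 1 (operand is 0)
  Gödel value = 1
Łukasiewicz evaluation:
  not x: Łukasiewicz ¬ gives 1 − 0.1 = 0.9
  not y: Łukasiewicz ¬ gives 1 − 0.9 = 0.1
  (not x ∨ not y) = max(0.9, 0.1) = 0.9
  not y: Łukasiewicz ¬ gives 1 − 0.9 = 0.1
  ((not x ∨ not y) → not y): min(1, 1 − 0.9 + 0.1) = 0.2
  (y ∨ ((not x ∨ not y) → not y)) = max(0.9, 0.2) = 0.9
  not y: Łukasiewicz ¬ gives 1 − 0.9 = 0.1
  ((y ∨ ((not x ∨ not y) → not y)) ∧ not y) = min(0.9, 0.1) = 0.1
  not ((y ∨ ((not x ∨ not y) → not y)) ∧ not y): Łukasiewicz ¬ gives 1 − 0.1 = 0.9
  not not ((y ∨ ((not x ∨ not y) → not y)) ∧ not y): Łukasiewicz ¬ gives 1 − 0.9 = 0.1
  not not not ((y ∨ ((not x ∨ not y) → not y)) ∧ not y): Łukasiewicz ¬ gives 1 − 0.1 = 0.9
  Łukasiewicz value = 0.9
Difference: 1 − 0.9 = 0.10

0.10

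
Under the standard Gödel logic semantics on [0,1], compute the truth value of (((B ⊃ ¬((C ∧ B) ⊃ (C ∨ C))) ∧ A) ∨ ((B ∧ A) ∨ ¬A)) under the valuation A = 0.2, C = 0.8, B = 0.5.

0.20

(C ∧ B) = min(0.8, 0.5) = 0.5
(C ∨ C) = max(0.8, 0.8) = 0.8
((C ∧ B) ⊃ (C ∨ C)): 0.5 ≤ 0.8, so result = 1
¬((C ∧ B) ⊃ (C ∨ C)): Gödel ¬ of 1 = 0 (operand ≠ 0)
(B ⊃ ¬((C ∧ B) ⊃ (C ∨ C))): 0.5 > 0, so result = 0
((B ⊃ ¬((C ∧ B) ⊃ (C ∨ C))) ∧ A) = min(0, 0.2) = 0
(B ∧ A) = min(0.5, 0.2) = 0.2
¬A: Gödel ¬ of 0.2 = 0 (operand ≠ 0)
((B ∧ A) ∨ ¬A) = max(0.2, 0) = 0.2
(((B ⊃ ¬((C ∧ B) ⊃ (C ∨ C))) ∧ A) ∨ ((B ∧ A) ∨ ¬A)) = max(0, 0.2) = 0.2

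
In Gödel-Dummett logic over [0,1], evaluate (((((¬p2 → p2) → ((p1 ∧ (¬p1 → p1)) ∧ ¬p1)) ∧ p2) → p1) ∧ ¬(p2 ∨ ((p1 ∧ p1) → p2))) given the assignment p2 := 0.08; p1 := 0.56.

0.00

¬p2: Gödel ¬ of 0.08 = 0 (operand ≠ 0)
(¬p2 → p2): 0 ≤ 0.08, so result = 1
¬p1: Gödel ¬ of 0.56 = 0 (operand ≠ 0)
(¬p1 → p1): 0 ≤ 0.56, so result = 1
(p1 ∧ (¬p1 → p1)) = min(0.56, 1) = 0.56
¬p1: Gödel ¬ of 0.56 = 0 (operand ≠ 0)
((p1 ∧ (¬p1 → p1)) ∧ ¬p1) = min(0.56, 0) = 0
((¬p2 → p2) → ((p1 ∧ (¬p1 → p1)) ∧ ¬p1)): 1 > 0, so result = 0
(((¬p2 → p2) → ((p1 ∧ (¬p1 → p1)) ∧ ¬p1)) ∧ p2) = min(0, 0.08) = 0
((((¬p2 → p2) → ((p1 ∧ (¬p1 → p1)) ∧ ¬p1)) ∧ p2) → p1): 0 ≤ 0.56, so result = 1
(p1 ∧ p1) = min(0.56, 0.56) = 0.56
((p1 ∧ p1) → p2): 0.56 > 0.08, so result = 0.08
(p2 ∨ ((p1 ∧ p1) → p2)) = max(0.08, 0.08) = 0.08
¬(p2 ∨ ((p1 ∧ p1) → p2)): Gödel ¬ of 0.08 = 0 (operand ≠ 0)
(((((¬p2 → p2) → ((p1 ∧ (¬p1 → p1)) ∧ ¬p1)) ∧ p2) → p1) ∧ ¬(p2 ∨ ((p1 ∧ p1) → p2))) = min(1, 0) = 0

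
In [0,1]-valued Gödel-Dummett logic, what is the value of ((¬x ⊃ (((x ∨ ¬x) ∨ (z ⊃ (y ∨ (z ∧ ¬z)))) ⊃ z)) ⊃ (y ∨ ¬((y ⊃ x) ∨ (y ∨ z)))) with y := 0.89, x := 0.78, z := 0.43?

¬x: Gödel ¬ of 0.78 = 0 (operand ≠ 0)
¬x: Gödel ¬ of 0.78 = 0 (operand ≠ 0)
(x ∨ ¬x) = max(0.78, 0) = 0.78
¬z: Gödel ¬ of 0.43 = 0 (operand ≠ 0)
(z ∧ ¬z) = min(0.43, 0) = 0
(y ∨ (z ∧ ¬z)) = max(0.89, 0) = 0.89
(z ⊃ (y ∨ (z ∧ ¬z))): 0.43 ≤ 0.89, so result = 1
((x ∨ ¬x) ∨ (z ⊃ (y ∨ (z ∧ ¬z)))) = max(0.78, 1) = 1
(((x ∨ ¬x) ∨ (z ⊃ (y ∨ (z ∧ ¬z)))) ⊃ z): 1 > 0.43, so result = 0.43
(¬x ⊃ (((x ∨ ¬x) ∨ (z ⊃ (y ∨ (z ∧ ¬z)))) ⊃ z)): 0 ≤ 0.43, so result = 1
(y ⊃ x): 0.89 > 0.78, so result = 0.78
(y ∨ z) = max(0.89, 0.43) = 0.89
((y ⊃ x) ∨ (y ∨ z)) = max(0.78, 0.89) = 0.89
¬((y ⊃ x) ∨ (y ∨ z)): Gödel ¬ of 0.89 = 0 (operand ≠ 0)
(y ∨ ¬((y ⊃ x) ∨ (y ∨ z))) = max(0.89, 0) = 0.89
((¬x ⊃ (((x ∨ ¬x) ∨ (z ⊃ (y ∨ (z ∧ ¬z)))) ⊃ z)) ⊃ (y ∨ ¬((y ⊃ x) ∨ (y ∨ z)))): 1 > 0.89, so result = 0.89

0.89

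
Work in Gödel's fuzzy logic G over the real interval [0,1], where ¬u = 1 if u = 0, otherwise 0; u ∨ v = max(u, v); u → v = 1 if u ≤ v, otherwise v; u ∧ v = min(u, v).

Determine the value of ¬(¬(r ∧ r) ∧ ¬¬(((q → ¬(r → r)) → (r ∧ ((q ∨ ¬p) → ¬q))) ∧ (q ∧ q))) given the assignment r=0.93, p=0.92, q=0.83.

(r ∧ r) = min(0.93, 0.93) = 0.93
¬(r ∧ r): Gödel ¬ of 0.93 = 0 (operand ≠ 0)
(r → r): 0.93 ≤ 0.93, so result = 1
¬(r → r): Gödel ¬ of 1 = 0 (operand ≠ 0)
(q → ¬(r → r)): 0.83 > 0, so result = 0
¬p: Gödel ¬ of 0.92 = 0 (operand ≠ 0)
(q ∨ ¬p) = max(0.83, 0) = 0.83
¬q: Gödel ¬ of 0.83 = 0 (operand ≠ 0)
((q ∨ ¬p) → ¬q): 0.83 > 0, so result = 0
(r ∧ ((q ∨ ¬p) → ¬q)) = min(0.93, 0) = 0
((q → ¬(r → r)) → (r ∧ ((q ∨ ¬p) → ¬q))): 0 ≤ 0, so result = 1
(q ∧ q) = min(0.83, 0.83) = 0.83
(((q → ¬(r → r)) → (r ∧ ((q ∨ ¬p) → ¬q))) ∧ (q ∧ q)) = min(1, 0.83) = 0.83
¬(((q → ¬(r → r)) → (r ∧ ((q ∨ ¬p) → ¬q))) ∧ (q ∧ q)): Gödel ¬ of 0.83 = 0 (operand ≠ 0)
¬¬(((q → ¬(r → r)) → (r ∧ ((q ∨ ¬p) → ¬q))) ∧ (q ∧ q)): Gödel ¬ of 0 = 1 (operand is 0)
(¬(r ∧ r) ∧ ¬¬(((q → ¬(r → r)) → (r ∧ ((q ∨ ¬p) → ¬q))) ∧ (q ∧ q))) = min(0, 1) = 0
¬(¬(r ∧ r) ∧ ¬¬(((q → ¬(r → r)) → (r ∧ ((q ∨ ¬p) → ¬q))) ∧ (q ∧ q))): Gödel ¬ of 0 = 1 (operand is 0)

1.00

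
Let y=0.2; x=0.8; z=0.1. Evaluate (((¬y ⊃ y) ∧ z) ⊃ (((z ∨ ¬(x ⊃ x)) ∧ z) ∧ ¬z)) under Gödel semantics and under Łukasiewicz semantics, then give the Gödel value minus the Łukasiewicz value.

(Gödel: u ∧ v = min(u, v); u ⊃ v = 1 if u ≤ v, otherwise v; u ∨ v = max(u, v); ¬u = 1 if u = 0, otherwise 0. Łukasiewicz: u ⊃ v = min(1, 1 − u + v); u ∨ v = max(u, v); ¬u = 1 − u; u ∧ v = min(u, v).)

-1.00

Gödel evaluation:
  ¬y: Gödel ¬ of 0.2 = 0 (operand ≠ 0)
  (¬y ⊃ y): 0 ≤ 0.2, so result = 1
  ((¬y ⊃ y) ∧ z) = min(1, 0.1) = 0.1
  (x ⊃ x): 0.8 ≤ 0.8, so result = 1
  ¬(x ⊃ x): Gödel ¬ of 1 = 0 (operand ≠ 0)
  (z ∨ ¬(x ⊃ x)) = max(0.1, 0) = 0.1
  ((z ∨ ¬(x ⊃ x)) ∧ z) = min(0.1, 0.1) = 0.1
  ¬z: Gödel ¬ of 0.1 = 0 (operand ≠ 0)
  (((z ∨ ¬(x ⊃ x)) ∧ z) ∧ ¬z) = min(0.1, 0) = 0
  (((¬y ⊃ y) ∧ z) ⊃ (((z ∨ ¬(x ⊃ x)) ∧ z) ∧ ¬z)): 0.1 > 0, so result = 0
  Gödel value = 0
Łukasiewicz evaluation:
  ¬y: Łukasiewicz ¬ gives 1 − 0.2 = 0.8
  (¬y ⊃ y): min(1, 1 − 0.8 + 0.2) = 0.4
  ((¬y ⊃ y) ∧ z) = min(0.4, 0.1) = 0.1
  (x ⊃ x): min(1, 1 − 0.8 + 0.8) = 1
  ¬(x ⊃ x): Łukasiewicz ¬ gives 1 − 1 = 0
  (z ∨ ¬(x ⊃ x)) = max(0.1, 0) = 0.1
  ((z ∨ ¬(x ⊃ x)) ∧ z) = min(0.1, 0.1) = 0.1
  ¬z: Łukasiewicz ¬ gives 1 − 0.1 = 0.9
  (((z ∨ ¬(x ⊃ x)) ∧ z) ∧ ¬z) = min(0.1, 0.9) = 0.1
  (((¬y ⊃ y) ∧ z) ⊃ (((z ∨ ¬(x ⊃ x)) ∧ z) ∧ ¬z)): min(1, 1 − 0.1 + 0.1) = 1
  Łukasiewicz value = 1
Difference: 0 − 1 = -1.00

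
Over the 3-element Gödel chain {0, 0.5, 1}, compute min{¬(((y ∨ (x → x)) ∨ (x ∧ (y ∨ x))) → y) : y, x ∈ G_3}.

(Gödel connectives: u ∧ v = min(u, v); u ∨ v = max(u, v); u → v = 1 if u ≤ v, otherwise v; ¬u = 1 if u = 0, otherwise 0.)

0.00

The minimum is attained at y = 0.5, x = 0:
  (x → x): 0 ≤ 0, so result = 1
  (y ∨ (x → x)) = max(0.5, 1) = 1
  (y ∨ x) = max(0.5, 0) = 0.5
  (x ∧ (y ∨ x)) = min(0, 0.5) = 0
  ((y ∨ (x → x)) ∨ (x ∧ (y ∨ x))) = max(1, 0) = 1
  (((y ∨ (x → x)) ∨ (x ∧ (y ∨ x))) → y): 1 > 0.5, so result = 0.5
  ¬(((y ∨ (x → x)) ∨ (x ∧ (y ∨ x))) → y): Gödel ¬ of 0.5 = 0 (operand ≠ 0)
Checking all 9 assignments confirms none give a value below 0.00.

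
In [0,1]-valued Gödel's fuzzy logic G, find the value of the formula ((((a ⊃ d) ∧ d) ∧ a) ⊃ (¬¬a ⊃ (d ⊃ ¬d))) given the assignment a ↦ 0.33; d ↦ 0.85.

0.00

(a ⊃ d): 0.33 ≤ 0.85, so result = 1
((a ⊃ d) ∧ d) = min(1, 0.85) = 0.85
(((a ⊃ d) ∧ d) ∧ a) = min(0.85, 0.33) = 0.33
¬a: Gödel ¬ of 0.33 = 0 (operand ≠ 0)
¬¬a: Gödel ¬ of 0 = 1 (operand is 0)
¬d: Gödel ¬ of 0.85 = 0 (operand ≠ 0)
(d ⊃ ¬d): 0.85 > 0, so result = 0
(¬¬a ⊃ (d ⊃ ¬d)): 1 > 0, so result = 0
((((a ⊃ d) ∧ d) ∧ a) ⊃ (¬¬a ⊃ (d ⊃ ¬d))): 0.33 > 0, so result = 0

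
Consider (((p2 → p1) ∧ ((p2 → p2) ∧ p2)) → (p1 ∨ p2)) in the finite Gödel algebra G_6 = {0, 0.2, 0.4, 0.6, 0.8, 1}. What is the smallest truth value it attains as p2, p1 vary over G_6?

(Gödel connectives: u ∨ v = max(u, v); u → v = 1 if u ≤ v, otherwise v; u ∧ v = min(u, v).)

Every assignment gives 1. For instance at p2 = 0, p1 = 0:
  (p2 → p1): 0 ≤ 0, so result = 1
  (p2 → p2): 0 ≤ 0, so result = 1
  ((p2 → p2) ∧ p2) = min(1, 0) = 0
  ((p2 → p1) ∧ ((p2 → p2) ∧ p2)) = min(1, 0) = 0
  (p1 ∨ p2) = max(0, 0) = 0
  (((p2 → p1) ∧ ((p2 → p2) ∧ p2)) → (p1 ∨ p2)): 0 ≤ 0, so result = 1
All 36 assignments give value 1 — the formula is a G_6-tautology.

1.00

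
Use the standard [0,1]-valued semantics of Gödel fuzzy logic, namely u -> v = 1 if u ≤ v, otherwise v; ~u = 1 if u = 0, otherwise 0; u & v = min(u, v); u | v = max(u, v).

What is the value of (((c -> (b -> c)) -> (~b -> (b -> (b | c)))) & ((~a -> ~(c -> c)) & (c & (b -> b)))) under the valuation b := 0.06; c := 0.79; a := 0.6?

(b -> c): 0.06 ≤ 0.79, so result = 1
(c -> (b -> c)): 0.79 ≤ 1, so result = 1
~b: Gödel ¬ of 0.06 = 0 (operand ≠ 0)
(b | c) = max(0.06, 0.79) = 0.79
(b -> (b | c)): 0.06 ≤ 0.79, so result = 1
(~b -> (b -> (b | c))): 0 ≤ 1, so result = 1
((c -> (b -> c)) -> (~b -> (b -> (b | c)))): 1 ≤ 1, so result = 1
~a: Gödel ¬ of 0.6 = 0 (operand ≠ 0)
(c -> c): 0.79 ≤ 0.79, so result = 1
~(c -> c): Gödel ¬ of 1 = 0 (operand ≠ 0)
(~a -> ~(c -> c)): 0 ≤ 0, so result = 1
(b -> b): 0.06 ≤ 0.06, so result = 1
(c & (b -> b)) = min(0.79, 1) = 0.79
((~a -> ~(c -> c)) & (c & (b -> b))) = min(1, 0.79) = 0.79
(((c -> (b -> c)) -> (~b -> (b -> (b | c)))) & ((~a -> ~(c -> c)) & (c & (b -> b)))) = min(1, 0.79) = 0.79

0.79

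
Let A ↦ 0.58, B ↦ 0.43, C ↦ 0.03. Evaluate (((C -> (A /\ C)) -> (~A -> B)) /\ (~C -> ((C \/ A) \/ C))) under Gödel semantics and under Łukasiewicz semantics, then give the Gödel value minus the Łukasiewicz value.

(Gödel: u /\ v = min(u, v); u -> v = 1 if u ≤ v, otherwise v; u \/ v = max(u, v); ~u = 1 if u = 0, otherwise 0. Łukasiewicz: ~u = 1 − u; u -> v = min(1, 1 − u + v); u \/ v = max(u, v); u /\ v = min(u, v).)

Gödel evaluation:
  (A /\ C) = min(0.58, 0.03) = 0.03
  (C -> (A /\ C)): 0.03 ≤ 0.03, so result = 1
  ~A: Gödel ¬ of 0.58 = 0 (operand ≠ 0)
  (~A -> B): 0 ≤ 0.43, so result = 1
  ((C -> (A /\ C)) -> (~A -> B)): 1 ≤ 1, so result = 1
  ~C: Gödel ¬ of 0.03 = 0 (operand ≠ 0)
  (C \/ A) = max(0.03, 0.58) = 0.58
  ((C \/ A) \/ C) = max(0.58, 0.03) = 0.58
  (~C -> ((C \/ A) \/ C)): 0 ≤ 0.58, so result = 1
  (((C -> (A /\ C)) -> (~A -> B)) /\ (~C -> ((C \/ A) \/ C))) = min(1, 1) = 1
  Gödel value = 1
Łukasiewicz evaluation:
  (A /\ C) = min(0.58, 0.03) = 0.03
  (C -> (A /\ C)): min(1, 1 − 0.03 + 0.03) = 1
  ~A: Łukasiewicz ¬ gives 1 − 0.58 = 0.42
  (~A -> B): min(1, 1 − 0.42 + 0.43) = 1
  ((C -> (A /\ C)) -> (~A -> B)): min(1, 1 − 1 + 1) = 1
  ~C: Łukasiewicz ¬ gives 1 − 0.03 = 0.97
  (C \/ A) = max(0.03, 0.58) = 0.58
  ((C \/ A) \/ C) = max(0.58, 0.03) = 0.58
  (~C -> ((C \/ A) \/ C)): min(1, 1 − 0.97 + 0.58) = 0.61
  (((C -> (A /\ C)) -> (~A -> B)) /\ (~C -> ((C \/ A) \/ C))) = min(1, 0.61) = 0.61
  Łukasiewicz value = 0.61
Difference: 1 − 0.61 = 0.39

0.39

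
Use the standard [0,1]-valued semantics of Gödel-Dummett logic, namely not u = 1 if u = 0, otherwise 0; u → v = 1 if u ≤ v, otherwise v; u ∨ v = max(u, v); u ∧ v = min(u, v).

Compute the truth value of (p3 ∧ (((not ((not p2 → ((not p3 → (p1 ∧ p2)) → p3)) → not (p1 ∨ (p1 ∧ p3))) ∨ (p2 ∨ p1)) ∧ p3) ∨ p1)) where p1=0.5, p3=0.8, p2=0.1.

not p2: Gödel ¬ of 0.1 = 0 (operand ≠ 0)
not p3: Gödel ¬ of 0.8 = 0 (operand ≠ 0)
(p1 ∧ p2) = min(0.5, 0.1) = 0.1
(not p3 → (p1 ∧ p2)): 0 ≤ 0.1, so result = 1
((not p3 → (p1 ∧ p2)) → p3): 1 > 0.8, so result = 0.8
(not p2 → ((not p3 → (p1 ∧ p2)) → p3)): 0 ≤ 0.8, so result = 1
(p1 ∧ p3) = min(0.5, 0.8) = 0.5
(p1 ∨ (p1 ∧ p3)) = max(0.5, 0.5) = 0.5
not (p1 ∨ (p1 ∧ p3)): Gödel ¬ of 0.5 = 0 (operand ≠ 0)
((not p2 → ((not p3 → (p1 ∧ p2)) → p3)) → not (p1 ∨ (p1 ∧ p3))): 1 > 0, so result = 0
not ((not p2 → ((not p3 → (p1 ∧ p2)) → p3)) → not (p1 ∨ (p1 ∧ p3))): Gödel ¬ of 0 = 1 (operand is 0)
(p2 ∨ p1) = max(0.1, 0.5) = 0.5
(not ((not p2 → ((not p3 → (p1 ∧ p2)) → p3)) → not (p1 ∨ (p1 ∧ p3))) ∨ (p2 ∨ p1)) = max(1, 0.5) = 1
((not ((not p2 → ((not p3 → (p1 ∧ p2)) → p3)) → not (p1 ∨ (p1 ∧ p3))) ∨ (p2 ∨ p1)) ∧ p3) = min(1, 0.8) = 0.8
(((not ((not p2 → ((not p3 → (p1 ∧ p2)) → p3)) → not (p1 ∨ (p1 ∧ p3))) ∨ (p2 ∨ p1)) ∧ p3) ∨ p1) = max(0.8, 0.5) = 0.8
(p3 ∧ (((not ((not p2 → ((not p3 → (p1 ∧ p2)) → p3)) → not (p1 ∨ (p1 ∧ p3))) ∨ (p2 ∨ p1)) ∧ p3) ∨ p1)) = min(0.8, 0.8) = 0.8

0.80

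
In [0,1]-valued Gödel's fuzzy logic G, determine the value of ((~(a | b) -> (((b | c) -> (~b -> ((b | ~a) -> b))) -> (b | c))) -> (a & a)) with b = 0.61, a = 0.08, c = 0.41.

0.08

(a | b) = max(0.08, 0.61) = 0.61
~(a | b): Gödel ¬ of 0.61 = 0 (operand ≠ 0)
(b | c) = max(0.61, 0.41) = 0.61
~b: Gödel ¬ of 0.61 = 0 (operand ≠ 0)
~a: Gödel ¬ of 0.08 = 0 (operand ≠ 0)
(b | ~a) = max(0.61, 0) = 0.61
((b | ~a) -> b): 0.61 ≤ 0.61, so result = 1
(~b -> ((b | ~a) -> b)): 0 ≤ 1, so result = 1
((b | c) -> (~b -> ((b | ~a) -> b))): 0.61 ≤ 1, so result = 1
(b | c) = max(0.61, 0.41) = 0.61
(((b | c) -> (~b -> ((b | ~a) -> b))) -> (b | c)): 1 > 0.61, so result = 0.61
(~(a | b) -> (((b | c) -> (~b -> ((b | ~a) -> b))) -> (b | c))): 0 ≤ 0.61, so result = 1
(a & a) = min(0.08, 0.08) = 0.08
((~(a | b) -> (((b | c) -> (~b -> ((b | ~a) -> b))) -> (b | c))) -> (a & a)): 1 > 0.08, so result = 0.08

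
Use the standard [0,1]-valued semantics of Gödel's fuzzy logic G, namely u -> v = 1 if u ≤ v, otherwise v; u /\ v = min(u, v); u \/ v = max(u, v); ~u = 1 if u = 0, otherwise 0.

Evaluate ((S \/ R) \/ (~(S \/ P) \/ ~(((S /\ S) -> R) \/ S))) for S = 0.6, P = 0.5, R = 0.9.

(S \/ R) = max(0.6, 0.9) = 0.9
(S \/ P) = max(0.6, 0.5) = 0.6
~(S \/ P): Gödel ¬ of 0.6 = 0 (operand ≠ 0)
(S /\ S) = min(0.6, 0.6) = 0.6
((S /\ S) -> R): 0.6 ≤ 0.9, so result = 1
(((S /\ S) -> R) \/ S) = max(1, 0.6) = 1
~(((S /\ S) -> R) \/ S): Gödel ¬ of 1 = 0 (operand ≠ 0)
(~(S \/ P) \/ ~(((S /\ S) -> R) \/ S)) = max(0, 0) = 0
((S \/ R) \/ (~(S \/ P) \/ ~(((S /\ S) -> R) \/ S))) = max(0.9, 0) = 0.9

0.90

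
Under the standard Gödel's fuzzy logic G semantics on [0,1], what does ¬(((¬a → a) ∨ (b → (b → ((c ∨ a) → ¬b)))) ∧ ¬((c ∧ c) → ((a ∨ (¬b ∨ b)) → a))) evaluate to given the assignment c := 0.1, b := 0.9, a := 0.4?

1.00

¬a: Gödel ¬ of 0.4 = 0 (operand ≠ 0)
(¬a → a): 0 ≤ 0.4, so result = 1
(c ∨ a) = max(0.1, 0.4) = 0.4
¬b: Gödel ¬ of 0.9 = 0 (operand ≠ 0)
((c ∨ a) → ¬b): 0.4 > 0, so result = 0
(b → ((c ∨ a) → ¬b)): 0.9 > 0, so result = 0
(b → (b → ((c ∨ a) → ¬b))): 0.9 > 0, so result = 0
((¬a → a) ∨ (b → (b → ((c ∨ a) → ¬b)))) = max(1, 0) = 1
(c ∧ c) = min(0.1, 0.1) = 0.1
¬b: Gödel ¬ of 0.9 = 0 (operand ≠ 0)
(¬b ∨ b) = max(0, 0.9) = 0.9
(a ∨ (¬b ∨ b)) = max(0.4, 0.9) = 0.9
((a ∨ (¬b ∨ b)) → a): 0.9 > 0.4, so result = 0.4
((c ∧ c) → ((a ∨ (¬b ∨ b)) → a)): 0.1 ≤ 0.4, so result = 1
¬((c ∧ c) → ((a ∨ (¬b ∨ b)) → a)): Gödel ¬ of 1 = 0 (operand ≠ 0)
(((¬a → a) ∨ (b → (b → ((c ∨ a) → ¬b)))) ∧ ¬((c ∧ c) → ((a ∨ (¬b ∨ b)) → a))) = min(1, 0) = 0
¬(((¬a → a) ∨ (b → (b → ((c ∨ a) → ¬b)))) ∧ ¬((c ∧ c) → ((a ∨ (¬b ∨ b)) → a))): Gödel ¬ of 0 = 1 (operand is 0)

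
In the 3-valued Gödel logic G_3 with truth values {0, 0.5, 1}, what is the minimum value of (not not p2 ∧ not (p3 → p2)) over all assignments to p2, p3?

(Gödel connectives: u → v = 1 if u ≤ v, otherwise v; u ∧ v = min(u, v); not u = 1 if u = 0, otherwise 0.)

The minimum is attained at p2 = 0, p3 = 0:
  not p2: Gödel ¬ of 0 = 1 (operand is 0)
  not not p2: Gödel ¬ of 1 = 0 (operand ≠ 0)
  (p3 → p2): 0 ≤ 0, so result = 1
  not (p3 → p2): Gödel ¬ of 1 = 0 (operand ≠ 0)
  (not not p2 ∧ not (p3 → p2)) = min(0, 0) = 0
Checking all 9 assignments confirms none give a value below 0.00.

0.00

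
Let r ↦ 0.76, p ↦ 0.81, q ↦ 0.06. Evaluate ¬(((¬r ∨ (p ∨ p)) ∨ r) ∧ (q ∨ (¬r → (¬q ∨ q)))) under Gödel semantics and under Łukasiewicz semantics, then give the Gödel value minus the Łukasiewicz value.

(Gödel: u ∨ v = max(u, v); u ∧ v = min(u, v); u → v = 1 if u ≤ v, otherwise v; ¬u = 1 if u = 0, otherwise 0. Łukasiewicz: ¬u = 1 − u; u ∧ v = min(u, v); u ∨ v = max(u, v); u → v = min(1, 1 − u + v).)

Gödel evaluation:
  ¬r: Gödel ¬ of 0.76 = 0 (operand ≠ 0)
  (p ∨ p) = max(0.81, 0.81) = 0.81
  (¬r ∨ (p ∨ p)) = max(0, 0.81) = 0.81
  ((¬r ∨ (p ∨ p)) ∨ r) = max(0.81, 0.76) = 0.81
  ¬r: Gödel ¬ of 0.76 = 0 (operand ≠ 0)
  ¬q: Gödel ¬ of 0.06 = 0 (operand ≠ 0)
  (¬q ∨ q) = max(0, 0.06) = 0.06
  (¬r → (¬q ∨ q)): 0 ≤ 0.06, so result = 1
  (q ∨ (¬r → (¬q ∨ q))) = max(0.06, 1) = 1
  (((¬r ∨ (p ∨ p)) ∨ r) ∧ (q ∨ (¬r → (¬q ∨ q)))) = min(0.81, 1) = 0.81
  ¬(((¬r ∨ (p ∨ p)) ∨ r) ∧ (q ∨ (¬r → (¬q ∨ q)))): Gödel ¬ of 0.81 = 0 (operand ≠ 0)
  Gödel value = 0
Łukasiewicz evaluation:
  ¬r: Łukasiewicz ¬ gives 1 − 0.76 = 0.24
  (p ∨ p) = max(0.81, 0.81) = 0.81
  (¬r ∨ (p ∨ p)) = max(0.24, 0.81) = 0.81
  ((¬r ∨ (p ∨ p)) ∨ r) = max(0.81, 0.76) = 0.81
  ¬r: Łukasiewicz ¬ gives 1 − 0.76 = 0.24
  ¬q: Łukasiewicz ¬ gives 1 − 0.06 = 0.94
  (¬q ∨ q) = max(0.94, 0.06) = 0.94
  (¬r → (¬q ∨ q)): min(1, 1 − 0.24 + 0.94) = 1
  (q ∨ (¬r → (¬q ∨ q))) = max(0.06, 1) = 1
  (((¬r ∨ (p ∨ p)) ∨ r) ∧ (q ∨ (¬r → (¬q ∨ q)))) = min(0.81, 1) = 0.81
  ¬(((¬r ∨ (p ∨ p)) ∨ r) ∧ (q ∨ (¬r → (¬q ∨ q)))): Łukasiewicz ¬ gives 1 − 0.81 = 0.19
  Łukasiewicz value = 0.19
Difference: 0 − 0.19 = -0.19

-0.19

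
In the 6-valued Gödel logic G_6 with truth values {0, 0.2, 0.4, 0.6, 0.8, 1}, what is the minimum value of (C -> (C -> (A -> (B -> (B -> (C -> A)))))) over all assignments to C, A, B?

1.00

Every assignment gives 1. For instance at C = 0, A = 0, B = 0:
  (C -> A): 0 ≤ 0, so result = 1
  (B -> (C -> A)): 0 ≤ 1, so result = 1
  (B -> (B -> (C -> A))): 0 ≤ 1, so result = 1
  (A -> (B -> (B -> (C -> A)))): 0 ≤ 1, so result = 1
  (C -> (A -> (B -> (B -> (C -> A))))): 0 ≤ 1, so result = 1
  (C -> (C -> (A -> (B -> (B -> (C -> A)))))): 0 ≤ 1, so result = 1
All 216 assignments give value 1 — the formula is a G_6-tautology.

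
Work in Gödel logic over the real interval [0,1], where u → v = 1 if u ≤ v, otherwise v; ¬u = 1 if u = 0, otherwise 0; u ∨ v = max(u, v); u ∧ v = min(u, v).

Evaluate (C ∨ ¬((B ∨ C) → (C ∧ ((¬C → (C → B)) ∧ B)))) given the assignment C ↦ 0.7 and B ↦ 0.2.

0.70

(B ∨ C) = max(0.2, 0.7) = 0.7
¬C: Gödel ¬ of 0.7 = 0 (operand ≠ 0)
(C → B): 0.7 > 0.2, so result = 0.2
(¬C → (C → B)): 0 ≤ 0.2, so result = 1
((¬C → (C → B)) ∧ B) = min(1, 0.2) = 0.2
(C ∧ ((¬C → (C → B)) ∧ B)) = min(0.7, 0.2) = 0.2
((B ∨ C) → (C ∧ ((¬C → (C → B)) ∧ B))): 0.7 > 0.2, so result = 0.2
¬((B ∨ C) → (C ∧ ((¬C → (C → B)) ∧ B))): Gödel ¬ of 0.2 = 0 (operand ≠ 0)
(C ∨ ¬((B ∨ C) → (C ∧ ((¬C → (C → B)) ∧ B)))) = max(0.7, 0) = 0.7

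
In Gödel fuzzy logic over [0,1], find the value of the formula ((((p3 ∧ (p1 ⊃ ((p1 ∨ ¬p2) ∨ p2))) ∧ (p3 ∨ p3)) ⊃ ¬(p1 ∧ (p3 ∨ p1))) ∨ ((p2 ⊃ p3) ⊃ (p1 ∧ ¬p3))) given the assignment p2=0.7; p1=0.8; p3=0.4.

¬p2: Gödel ¬ of 0.7 = 0 (operand ≠ 0)
(p1 ∨ ¬p2) = max(0.8, 0) = 0.8
((p1 ∨ ¬p2) ∨ p2) = max(0.8, 0.7) = 0.8
(p1 ⊃ ((p1 ∨ ¬p2) ∨ p2)): 0.8 ≤ 0.8, so result = 1
(p3 ∧ (p1 ⊃ ((p1 ∨ ¬p2) ∨ p2))) = min(0.4, 1) = 0.4
(p3 ∨ p3) = max(0.4, 0.4) = 0.4
((p3 ∧ (p1 ⊃ ((p1 ∨ ¬p2) ∨ p2))) ∧ (p3 ∨ p3)) = min(0.4, 0.4) = 0.4
(p3 ∨ p1) = max(0.4, 0.8) = 0.8
(p1 ∧ (p3 ∨ p1)) = min(0.8, 0.8) = 0.8
¬(p1 ∧ (p3 ∨ p1)): Gödel ¬ of 0.8 = 0 (operand ≠ 0)
(((p3 ∧ (p1 ⊃ ((p1 ∨ ¬p2) ∨ p2))) ∧ (p3 ∨ p3)) ⊃ ¬(p1 ∧ (p3 ∨ p1))): 0.4 > 0, so result = 0
(p2 ⊃ p3): 0.7 > 0.4, so result = 0.4
¬p3: Gödel ¬ of 0.4 = 0 (operand ≠ 0)
(p1 ∧ ¬p3) = min(0.8, 0) = 0
((p2 ⊃ p3) ⊃ (p1 ∧ ¬p3)): 0.4 > 0, so result = 0
((((p3 ∧ (p1 ⊃ ((p1 ∨ ¬p2) ∨ p2))) ∧ (p3 ∨ p3)) ⊃ ¬(p1 ∧ (p3 ∨ p1))) ∨ ((p2 ⊃ p3) ⊃ (p1 ∧ ¬p3))) = max(0, 0) = 0

0.00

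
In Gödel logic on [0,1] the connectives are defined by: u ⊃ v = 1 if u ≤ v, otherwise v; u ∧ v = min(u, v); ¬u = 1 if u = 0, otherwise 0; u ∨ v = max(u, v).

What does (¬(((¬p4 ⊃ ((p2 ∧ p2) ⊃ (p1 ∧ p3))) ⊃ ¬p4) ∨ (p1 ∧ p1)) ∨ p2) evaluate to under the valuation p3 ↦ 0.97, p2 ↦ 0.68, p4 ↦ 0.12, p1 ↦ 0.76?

¬p4: Gödel ¬ of 0.12 = 0 (operand ≠ 0)
(p2 ∧ p2) = min(0.68, 0.68) = 0.68
(p1 ∧ p3) = min(0.76, 0.97) = 0.76
((p2 ∧ p2) ⊃ (p1 ∧ p3)): 0.68 ≤ 0.76, so result = 1
(¬p4 ⊃ ((p2 ∧ p2) ⊃ (p1 ∧ p3))): 0 ≤ 1, so result = 1
¬p4: Gödel ¬ of 0.12 = 0 (operand ≠ 0)
((¬p4 ⊃ ((p2 ∧ p2) ⊃ (p1 ∧ p3))) ⊃ ¬p4): 1 > 0, so result = 0
(p1 ∧ p1) = min(0.76, 0.76) = 0.76
(((¬p4 ⊃ ((p2 ∧ p2) ⊃ (p1 ∧ p3))) ⊃ ¬p4) ∨ (p1 ∧ p1)) = max(0, 0.76) = 0.76
¬(((¬p4 ⊃ ((p2 ∧ p2) ⊃ (p1 ∧ p3))) ⊃ ¬p4) ∨ (p1 ∧ p1)): Gödel ¬ of 0.76 = 0 (operand ≠ 0)
(¬(((¬p4 ⊃ ((p2 ∧ p2) ⊃ (p1 ∧ p3))) ⊃ ¬p4) ∨ (p1 ∧ p1)) ∨ p2) = max(0, 0.68) = 0.68

0.68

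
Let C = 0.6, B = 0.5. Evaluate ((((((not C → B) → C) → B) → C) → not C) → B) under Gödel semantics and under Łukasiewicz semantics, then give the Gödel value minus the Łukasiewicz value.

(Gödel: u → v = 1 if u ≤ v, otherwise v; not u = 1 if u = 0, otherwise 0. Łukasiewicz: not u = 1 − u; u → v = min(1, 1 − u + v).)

Gödel evaluation:
  not C: Gödel ¬ of 0.6 = 0 (operand ≠ 0)
  (not C → B): 0 ≤ 0.5, so result = 1
  ((not C → B) → C): 1 > 0.6, so result = 0.6
  (((not C → B) → C) → B): 0.6 > 0.5, so result = 0.5
  ((((not C → B) → C) → B) → C): 0.5 ≤ 0.6, so result = 1
  not C: Gödel ¬ of 0.6 = 0 (operand ≠ 0)
  (((((not C → B) → C) → B) → C) → not C): 1 > 0, so result = 0
  ((((((not C → B) → C) → B) → C) → not C) → B): 0 ≤ 0.5, so result = 1
  Gödel value = 1
Łukasiewicz evaluation:
  not C: Łukasiewicz ¬ gives 1 − 0.6 = 0.4
  (not C → B): min(1, 1 − 0.4 + 0.5) = 1
  ((not C → B) → C): min(1, 1 − 1 + 0.6) = 0.6
  (((not C → B) → C) → B): min(1, 1 − 0.6 + 0.5) = 0.9
  ((((not C → B) → C) → B) → C): min(1, 1 − 0.9 + 0.6) = 0.7
  not C: Łukasiewicz ¬ gives 1 − 0.6 = 0.4
  (((((not C → B) → C) → B) → C) → not C): min(1, 1 − 0.7 + 0.4) = 0.7
  ((((((not C → B) → C) → B) → C) → not C) → B): min(1, 1 − 0.7 + 0.5) = 0.8
  Łukasiewicz value = 0.8
Difference: 1 − 0.8 = 0.20

0.20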